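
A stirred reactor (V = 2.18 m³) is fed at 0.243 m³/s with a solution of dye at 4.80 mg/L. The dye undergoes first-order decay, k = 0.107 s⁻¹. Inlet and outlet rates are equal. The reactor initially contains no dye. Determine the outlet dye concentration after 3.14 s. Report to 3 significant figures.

1.22 mg/L

V dC/dt = Q(C_in − C) − k V C.
This is linear with rate a = Q/V + k = 0.21847 s⁻¹.
C_ss = Q C_in/(Q + kV) = 2.4491 mg/L; C(t) = C_ss + (C₀ − C_ss) e^(−a t).
C(3.14) = 2.4491 + (-2.4491)·e^(−0.21847·3.14) = 2.4491 + (-2.4491)·0.50359 = 1.2157 mg/L.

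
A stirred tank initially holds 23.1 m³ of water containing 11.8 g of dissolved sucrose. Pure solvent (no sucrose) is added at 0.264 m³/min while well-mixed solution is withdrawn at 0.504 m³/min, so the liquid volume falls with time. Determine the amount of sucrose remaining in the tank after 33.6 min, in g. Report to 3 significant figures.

4.79 g

Total volume: dV/dt = Q_in − Q_out = -0.24000 m³/min, so V(t) = 23.1 − 0.24000 t and V(33.6) = 15.036 m³.
Species balance (pure solvent in): dm/dt = −Q_out · m/V(t).
dm/m = −Q_out dt/(V₀ − 0.24000 t); integrating gives ln(m/m₀) = −(Q_out/(Q_in−Q_out)) ln(V/V₀).
m = m₀ (V₀/V)^(Q_out/(Q_in−Q_out)) = 11.8 × (23.1/15.036)^(-2.1000) = 4.7893 g.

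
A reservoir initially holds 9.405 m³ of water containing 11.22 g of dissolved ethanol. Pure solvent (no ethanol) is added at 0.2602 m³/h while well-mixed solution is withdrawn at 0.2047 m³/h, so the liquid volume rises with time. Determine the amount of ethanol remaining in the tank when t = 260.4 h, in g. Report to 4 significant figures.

0.3622 g

Total volume: dV/dt = Q_in − Q_out = 0.0555000 m³/h, so V(t) = 9.405 + 0.0555000 t and V(260.4) = 23.8572 m³.
No ethanol enters, so dm/dt = −Q_out · (m/V).
Separate: dm/m = −Q_out dt/V(t) ⇒ ln(m/m₀) = −(Q_out/(Q_in−Q_out)) ln(V/V₀).
m = m₀ (V₀/V)^(Q_out/(Q_in−Q_out)) = 11.22 × (9.405/23.8572)^(3.68829) = 0.362212 g.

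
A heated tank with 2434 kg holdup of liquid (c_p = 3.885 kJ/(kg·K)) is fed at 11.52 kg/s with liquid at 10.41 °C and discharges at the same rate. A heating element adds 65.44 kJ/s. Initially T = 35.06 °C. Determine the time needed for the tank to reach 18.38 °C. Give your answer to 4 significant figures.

268.5 s

Energy balance: M c_p dT/dt = ṁ c_p (T_in − T) + 65.44.
τ = M/ṁ = 211.285 s; T_ss = T_in + Q̇/(ṁ c_p) = 11.8722 °C.
T(t) = T_ss + (T₀ − T_ss) e^(−t/τ). Set T = 18.38:
e^(−t/τ) = (18.38 − 11.8722)/(35.06 − 11.8722) = 0.280657
t = −211.285 · ln(0.280657) = 268.463 s.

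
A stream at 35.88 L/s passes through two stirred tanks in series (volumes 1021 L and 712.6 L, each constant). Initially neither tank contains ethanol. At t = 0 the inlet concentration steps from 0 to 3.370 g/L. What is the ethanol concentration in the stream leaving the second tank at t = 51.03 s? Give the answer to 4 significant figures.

2.110 g/L

Each tank obeys Vᵢ dCᵢ/dt = Q(Cᵢ₋₁ − Cᵢ), so τᵢ = Vᵢ/Q.
τ₁ = 1021/35.88 = 28.4560 s; τ₂ = 712.6/35.88 = 19.8606 s.
Solving the cascade with C₁(0)=C₂(0)=0 gives C₂(t) = C_in[1 − (τ₁ e^(−t/τ₁) − τ₂ e^(−t/τ₂))/(τ₁ − τ₂)].
At t = 51.03: e^(−t/τ₁) = 0.166411, e^(−t/τ₂) = 0.0765813.
C₂ = 3.370·[1 − (28.4560·0.166411 − 19.8606·0.0765813)/(8.59532)] = 3.370·0.626027 = 2.10971 g/L.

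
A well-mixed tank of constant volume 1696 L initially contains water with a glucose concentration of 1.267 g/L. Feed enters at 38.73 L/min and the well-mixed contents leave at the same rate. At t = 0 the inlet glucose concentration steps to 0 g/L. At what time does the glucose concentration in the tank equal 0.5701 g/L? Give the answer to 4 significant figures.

Species balance: V dC/dt = Q(C_in − C) ⇒ τ = V/Q = 43.7903 min.
C(t) = C_in + (C₀ − C_in) e^(−t/τ). Set C = 0.5701 and solve for t:
e^(−t/τ) = (C − C_in)/(C₀ − C_in) = (0.5701 − 0)/(1.267 − 0) = 0.449961
t = −τ ln(…) = 43.7903 × 0.798595 = 34.9708 min.

34.97 min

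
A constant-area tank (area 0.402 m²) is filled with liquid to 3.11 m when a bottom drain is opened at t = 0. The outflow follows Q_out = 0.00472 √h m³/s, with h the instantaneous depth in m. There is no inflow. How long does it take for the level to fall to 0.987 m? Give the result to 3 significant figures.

A dh/dt = −Q_out = −0.00472 √h.
Separate and integrate: 2(√h − √h₀) = −(0.00472/A) t.
t = 2A(√h₀ − √h)/0.00472 = 2·0.402·(√3.11 − √0.987)/0.00472
  = 0.80400 × (1.7635 − 0.99348) / 0.00472 = 131.17 s.

131 s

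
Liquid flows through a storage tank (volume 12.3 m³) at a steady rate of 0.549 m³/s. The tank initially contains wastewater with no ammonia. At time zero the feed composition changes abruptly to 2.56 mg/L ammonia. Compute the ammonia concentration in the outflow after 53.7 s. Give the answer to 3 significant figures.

2.33 mg/L

Unsteady species balance (constant V, well mixed): V dC/dt = Q(C_in − C).
So dC/dt = (C_in − C)/τ with τ = V/Q = 12.3/0.549 = 22.404 s.
This is linear first-order; C(t) = C_in + (C₀ − C_in) e^(−t/τ).
C(53.7) = 2.56 + (0 − 2.56)·e^(−53.7/22.404) = 2.56 + (-2.5600)·0.091004 = 2.3270 mg/L.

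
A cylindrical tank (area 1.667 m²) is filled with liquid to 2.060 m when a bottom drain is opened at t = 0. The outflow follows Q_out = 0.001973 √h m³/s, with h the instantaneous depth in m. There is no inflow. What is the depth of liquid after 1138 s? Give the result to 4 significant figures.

A dh/dt = −Q_out = −0.001973 √h.
Separate and integrate: 2(√h − √h₀) = −(0.001973/A) t.
√h = √2.060 − 0.001973·1138/(2·1.667) = 1.43527 − 0.673448 = 0.761822.
h = 0.761822² = 0.580374 m.

0.5804 m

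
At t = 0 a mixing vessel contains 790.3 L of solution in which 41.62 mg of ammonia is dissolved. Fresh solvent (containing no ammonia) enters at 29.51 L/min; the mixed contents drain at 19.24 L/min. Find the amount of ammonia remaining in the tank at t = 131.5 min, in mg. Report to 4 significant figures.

Let m(t) be the amount of ammonia. Volume: V(t) = V₀ + (Q_in − Q_out) t = 790.3 + 10.2700 t; V(131.5) = 2140.81 L.
Species balance (pure solvent in): dm/dt = −Q_out · m/V(t).
Separate: dm/m = −Q_out dt/V(t) ⇒ ln(m/m₀) = −(Q_out/(Q_in−Q_out)) ln(V/V₀).
m = m₀ (V₀/V)^(Q_out/(Q_in−Q_out)) = 41.62 × (790.3/2140.81)^(1.87342) = 6.43450 mg.

6.434 mg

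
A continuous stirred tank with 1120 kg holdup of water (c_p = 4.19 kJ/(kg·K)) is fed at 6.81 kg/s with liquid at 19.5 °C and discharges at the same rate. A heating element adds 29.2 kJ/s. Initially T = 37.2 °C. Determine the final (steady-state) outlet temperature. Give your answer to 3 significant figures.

First-law balance (no shaft work): M c_p dT/dt = ṁ c_p (T_in − T) + 29.2.
At steady state dT/dt = 0 ⇒ T_ss = T_in + Q̇/(ṁ c_p) = 19.5 + 29.2/(6.81·4.19) = 20.523 °C.

20.5 °C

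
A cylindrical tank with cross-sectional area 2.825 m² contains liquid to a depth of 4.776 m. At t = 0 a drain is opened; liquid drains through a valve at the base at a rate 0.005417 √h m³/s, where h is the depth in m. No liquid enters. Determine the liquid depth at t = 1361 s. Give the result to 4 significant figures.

0.7753 m

With no inflow, A dh/dt = −0.005417 √h.
∫ h^(−1/2) dh = −(0.005417/A) ∫ dt, giving 2√h = 2√h₀ − (0.005417/A) t.
√h = √4.776 − 0.005417·1361/(2·2.825) = 2.18541 − 1.30487 = 0.880532.
h = 0.880532² = 0.775337 m.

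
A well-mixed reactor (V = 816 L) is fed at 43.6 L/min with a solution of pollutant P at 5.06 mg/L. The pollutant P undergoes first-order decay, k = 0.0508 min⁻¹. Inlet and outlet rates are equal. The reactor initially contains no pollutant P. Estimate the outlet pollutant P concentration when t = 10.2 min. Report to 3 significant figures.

Species balance: V dC/dt = Q C_in − Q C − k V C.
This is linear with rate a = Q/V + k = 0.10423 min⁻¹.
C_ss = Q C_in/(Q + kV) = 2.5939 mg/L; C(t) = C_ss + (C₀ − C_ss) e^(−a t).
C(10.2) = 2.5939 + (-2.5939)·e^(−0.10423·10.2) = 2.5939 + (-2.5939)·0.34536 = 1.6980 mg/L.

1.70 mg/L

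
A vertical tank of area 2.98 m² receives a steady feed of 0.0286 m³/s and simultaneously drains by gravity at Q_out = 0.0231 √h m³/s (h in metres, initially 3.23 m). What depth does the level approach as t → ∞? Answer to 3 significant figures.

Mass balance (ρ constant): A dh/dt = Q_in − 0.0231 √h. At steady state dh/dt = 0:
Q_in = 0.0231 √h_ss ⇒ √h_ss = 0.0286/0.0231 = 1.2381.
h_ss = 1.2381² = 1.5329 m. (Since h₀ = 3.23 m > h_ss, the level will fall toward this value.)

1.53 m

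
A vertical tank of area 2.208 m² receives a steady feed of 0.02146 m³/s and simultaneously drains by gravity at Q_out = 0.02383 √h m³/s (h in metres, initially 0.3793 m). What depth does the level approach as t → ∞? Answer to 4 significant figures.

0.8110 m

A dh/dt = Q_in − 0.02383 √h. Steady state requires inflow = outflow:
Q_in = 0.02383 √h_ss ⇒ √h_ss = 0.02146/0.02383 = 0.900546.
h_ss = 0.900546² = 0.810982 m. (Since h₀ = 0.3793 m < h_ss, the level will rise toward this value.)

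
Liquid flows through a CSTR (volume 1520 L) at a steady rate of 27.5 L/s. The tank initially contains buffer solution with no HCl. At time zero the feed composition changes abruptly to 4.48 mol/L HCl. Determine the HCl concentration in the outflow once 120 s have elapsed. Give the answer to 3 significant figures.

3.97 mol/L

Mass balance on the solute (V constant): V dC/dt = Q(C_in − C).
Rewrite as dC/dt + C/τ = C_in/τ, τ = V/Q = 55.273 s.
Integrating: C(t) = C_in + (C₀ − C_in) e^(−t/τ).
C(120) = 4.48 + (0 − 4.48)·e^(−120/55.273) = 4.48 + (-4.4800)·0.11406 = 3.9690 mol/L.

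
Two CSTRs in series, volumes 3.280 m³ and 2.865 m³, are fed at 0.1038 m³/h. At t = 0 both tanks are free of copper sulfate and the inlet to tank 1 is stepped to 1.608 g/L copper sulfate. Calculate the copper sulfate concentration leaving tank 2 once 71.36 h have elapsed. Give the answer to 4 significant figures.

1.116 g/L

Time constants: τᵢ = Vᵢ/Q for each well-mixed tank.
τ₁ = 3.280/0.1038 = 31.5992 h; τ₂ = 2.865/0.1038 = 27.6012 h.
Tank 1: C₁ = C_in(1 − e^(−t/τ₁)). Tank 2 (τ₁ ≠ τ₂): C₂ = C_in[1 − (τ₁ e^(−t/τ₁) − τ₂ e^(−t/τ₂))/(τ₁ − τ₂)].
At t = 71.36: e^(−t/τ₁) = 0.104530, e^(−t/τ₂) = 0.0753660.
C₂ = 1.608·[1 − (31.5992·0.104530 − 27.6012·0.0753660)/(3.99807)] = 1.608·0.694134 = 1.11617 g/L.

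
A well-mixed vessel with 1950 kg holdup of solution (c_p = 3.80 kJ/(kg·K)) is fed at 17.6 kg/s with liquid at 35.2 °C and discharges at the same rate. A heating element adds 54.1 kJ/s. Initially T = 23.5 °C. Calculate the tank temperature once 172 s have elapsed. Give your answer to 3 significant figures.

33.4 °C

M c_p dT/dt = ṁ c_p (T_in − T) + Q̇.
Rearrange: dT/dt = (T_ss − T)/τ with τ = M/ṁ = 110.80 s and T_ss = T_in + Q̇/(ṁ c_p) = 36.009 °C.
T approaches T_ss exponentially: T(t) = T_ss + (T₀ − T_ss) e^(−t/τ).
T(172) = 36.009 + (-12.509)·e^(−172/110.80) = 36.009 + (-12.509)·0.21174 = 33.360 °C.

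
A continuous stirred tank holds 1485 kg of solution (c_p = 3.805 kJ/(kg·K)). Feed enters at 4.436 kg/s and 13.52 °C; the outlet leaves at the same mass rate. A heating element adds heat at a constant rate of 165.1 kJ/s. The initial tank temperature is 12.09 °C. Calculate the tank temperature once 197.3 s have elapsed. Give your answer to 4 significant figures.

M c_p dT/dt = ṁ c_p (T_in − T) + Q̇.
Rearrange: dT/dt = (T_ss − T)/τ with τ = M/ṁ = 334.761 s and T_ss = T_in + Q̇/(ṁ c_p) = 23.3014 °C.
T approaches T_ss exponentially: T(t) = T_ss + (T₀ − T_ss) e^(−t/τ).
T(197.3) = 23.3014 + (-11.2114)·e^(−197.3/334.761) = 23.3014 + (-11.2114)·0.554674 = 17.0827 °C.

17.08 °C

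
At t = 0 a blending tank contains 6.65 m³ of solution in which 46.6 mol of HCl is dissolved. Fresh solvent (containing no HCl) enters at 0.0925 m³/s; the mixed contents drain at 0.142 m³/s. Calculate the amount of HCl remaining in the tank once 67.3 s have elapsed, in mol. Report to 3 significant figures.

6.35 mol

Let m(t) be the amount of HCl. Volume: V(t) = V₀ + (Q_in − Q_out) t = 6.65 − 0.049500 t; V(67.3) = 3.3187 m³.
Species balance (pure solvent in): dm/dt = −Q_out · m/V(t).
dm/m = −Q_out dt/(V₀ − 0.049500 t); integrating gives ln(m/m₀) = −(Q_out/(Q_in−Q_out)) ln(V/V₀).
m = m₀ (V₀/V)^(Q_out/(Q_in−Q_out)) = 46.6 × (6.65/3.3187)^(-2.8687) = 6.3452 mol.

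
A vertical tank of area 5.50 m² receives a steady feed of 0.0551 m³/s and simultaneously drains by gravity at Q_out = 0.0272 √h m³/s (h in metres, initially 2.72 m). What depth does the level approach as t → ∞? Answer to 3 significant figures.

4.10 m

Volume balance on the tank: A dh/dt = Q_in − 0.0272 √h. At steady state dh/dt = 0:
Q_in = 0.0272 √h_ss ⇒ √h_ss = 0.0551/0.0272 = 2.0257.
h_ss = 2.0257² = 4.1036 m. (Since h₀ = 2.72 m < h_ss, the level will rise toward this value.)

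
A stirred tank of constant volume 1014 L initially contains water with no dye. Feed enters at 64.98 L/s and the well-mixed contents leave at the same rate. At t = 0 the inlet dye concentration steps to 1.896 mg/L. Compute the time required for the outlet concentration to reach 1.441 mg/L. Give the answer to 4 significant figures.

Species balance: V dC/dt = Q(C_in − C) ⇒ τ = V/Q = 15.6048 s.
C(t) = C_in + (C₀ − C_in) e^(−t/τ). Set C = 1.441 and solve for t:
e^(−t/τ) = (C − C_in)/(C₀ − C_in) = (1.441 − 1.896)/(0 − 1.896) = 0.239979
t = −τ ln(…) = 15.6048 × 1.42720 = 22.2712 s.

22.27 s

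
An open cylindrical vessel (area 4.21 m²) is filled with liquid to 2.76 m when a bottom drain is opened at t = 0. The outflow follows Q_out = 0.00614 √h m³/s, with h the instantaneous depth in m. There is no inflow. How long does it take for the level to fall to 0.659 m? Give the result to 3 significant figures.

With no inflow, A dh/dt = −0.00614 √h.
Separate and integrate: 2(√h − √h₀) = −(0.00614/A) t.
t = 2A(√h₀ − √h)/0.00614 = 2·4.21·(√2.76 − √0.659)/0.00614
  = 8.4200 × (1.6613 − 0.81179) / 0.00614 = 1165.0 s.

1160 s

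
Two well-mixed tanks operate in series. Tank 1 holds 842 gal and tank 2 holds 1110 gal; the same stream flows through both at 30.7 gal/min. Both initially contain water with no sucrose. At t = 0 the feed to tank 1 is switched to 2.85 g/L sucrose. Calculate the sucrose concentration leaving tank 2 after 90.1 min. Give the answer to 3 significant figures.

2.21 g/L

Each tank obeys Vᵢ dCᵢ/dt = Q(Cᵢ₋₁ − Cᵢ), so τᵢ = Vᵢ/Q.
τ₁ = 842/30.7 = 27.427 min; τ₂ = 1110/30.7 = 36.156 min.
Tank 1: C₁ = C_in(1 − e^(−t/τ₁)). Tank 2 (τ₁ ≠ τ₂): C₂ = C_in[1 − (τ₁ e^(−t/τ₁) − τ₂ e^(−t/τ₂))/(τ₁ − τ₂)].
At t = 90.1: e^(−t/τ₁) = 0.037436, e^(−t/τ₂) = 0.082748.
C₂ = 2.85·[1 − (27.427·0.037436 − 36.156·0.082748)/(-8.7296)] = 2.85·0.77489 = 2.2084 g/L.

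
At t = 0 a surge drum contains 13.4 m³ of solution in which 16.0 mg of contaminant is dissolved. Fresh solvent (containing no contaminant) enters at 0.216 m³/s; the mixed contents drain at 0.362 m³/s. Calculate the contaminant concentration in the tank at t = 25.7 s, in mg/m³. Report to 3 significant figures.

Let m(t) be the amount of contaminant. Volume: V(t) = V₀ + (Q_in − Q_out) t = 13.4 − 0.14600 t; V(25.7) = 9.6478 m³.
Solute balance: dm/dt = 0 − Q_out C = −Q_out m/V(t).
Separate: dm/m = −Q_out dt/V(t) ⇒ ln(m/m₀) = −(Q_out/(Q_in−Q_out)) ln(V/V₀).
m = m₀ (V₀/V)^(Q_out/(Q_in−Q_out)) = 16.0 × (13.4/9.6478)^(-2.4795) = 7.0853 mg.
C = m/V = 7.0853/9.6478 = 0.73440 mg/m³.

0.734 mg/m³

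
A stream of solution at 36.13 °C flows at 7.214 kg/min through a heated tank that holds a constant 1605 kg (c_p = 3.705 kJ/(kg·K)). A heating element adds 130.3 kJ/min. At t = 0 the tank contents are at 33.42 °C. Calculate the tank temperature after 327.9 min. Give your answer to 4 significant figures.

39.27 °C

M c_p dT/dt = ṁ c_p (T_in − T) + Q̇.
Rearrange: dT/dt = (T_ss − T)/τ with τ = M/ṁ = 222.484 min and T_ss = T_in + Q̇/(ṁ c_p) = 41.0051 °C.
Solution: T(t) = T_ss + (T₀ − T_ss) e^(−t/τ).
T(327.9) = 41.0051 + (-7.58506)·e^(−327.9/222.484) = 41.0051 + (-7.58506)·0.229050 = 39.2677 °C.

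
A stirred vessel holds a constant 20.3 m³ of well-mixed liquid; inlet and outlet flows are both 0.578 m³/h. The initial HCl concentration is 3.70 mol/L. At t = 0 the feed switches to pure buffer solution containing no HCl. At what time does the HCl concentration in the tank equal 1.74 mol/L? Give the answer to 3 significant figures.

26.5 h

Accumulation = in − out for the solute gives V dC/dt = Q(C_in − C), so τ = V/Q = 35.121 h.
C(t) = C_in + (C₀ − C_in) e^(−t/τ). Set C = 1.74 and solve for t:
e^(−t/τ) = (C − C_in)/(C₀ − C_in) = (1.74 − 0)/(3.70 − 0) = 0.47027
t = −τ ln(…) = 35.121 × 0.75445 = 26.497 h.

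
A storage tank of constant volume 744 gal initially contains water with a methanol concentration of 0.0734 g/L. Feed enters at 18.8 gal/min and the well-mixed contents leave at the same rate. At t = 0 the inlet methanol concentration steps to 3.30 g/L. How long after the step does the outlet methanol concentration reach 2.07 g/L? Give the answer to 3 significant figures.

38.2 min

Species balance: V dC/dt = Q(C_in − C) ⇒ τ = V/Q = 39.574 min.
C(t) = C_in + (C₀ − C_in) e^(−t/τ). Set C = 2.07 and solve for t:
e^(−t/τ) = (C − C_in)/(C₀ − C_in) = (2.07 − 3.30)/(0.0734 − 3.30) = 0.38121
t = −τ ln(…) = 39.574 × 0.96441 = 38.166 min.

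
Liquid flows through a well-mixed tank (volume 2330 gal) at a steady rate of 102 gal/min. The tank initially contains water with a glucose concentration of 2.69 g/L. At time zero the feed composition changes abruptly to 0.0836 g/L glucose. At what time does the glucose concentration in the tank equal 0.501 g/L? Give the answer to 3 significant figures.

41.8 min

Species balance: V dC/dt = Q(C_in − C) ⇒ τ = V/Q = 22.843 min.
C(t) = C_in + (C₀ − C_in) e^(−t/τ). Set C = 0.501 and solve for t:
e^(−t/τ) = (C − C_in)/(C₀ − C_in) = (0.501 − 0.0836)/(2.69 − 0.0836) = 0.16014
t = −τ ln(…) = 22.843 × 1.8317 = 41.841 min.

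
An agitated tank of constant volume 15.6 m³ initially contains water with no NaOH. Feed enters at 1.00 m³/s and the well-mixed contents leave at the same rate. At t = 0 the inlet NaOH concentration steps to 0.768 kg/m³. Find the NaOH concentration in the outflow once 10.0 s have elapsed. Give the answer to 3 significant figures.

0.363 kg/m³

Accumulation = in − out for the solute gives V dC/dt = Q(C_in − C).
Rewrite as dC/dt + C/τ = C_in/τ, τ = V/Q = 15.600 s.
Solution: C(t) = C_in + (C₀ − C_in) e^(−t/τ).
C(10.0) = 0.768 + (0 − 0.768)·e^(−10.0/15.600) = 0.768 + (-0.76800)·0.52675 = 0.36345 kg/m³.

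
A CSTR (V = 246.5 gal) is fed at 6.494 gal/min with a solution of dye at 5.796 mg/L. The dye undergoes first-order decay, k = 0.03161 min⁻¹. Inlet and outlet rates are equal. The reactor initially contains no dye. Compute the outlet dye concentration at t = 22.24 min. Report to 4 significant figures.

1.909 mg/L

V dC/dt = Q(C_in − C) − k V C.
This is linear with rate a = Q/V + k = 0.0579548 min⁻¹.
C_ss = Q C_in/(Q + kV) = 2.63472 mg/L; C(t) = C_ss + (C₀ − C_ss) e^(−a t).
C(22.24) = 2.63472 + (-2.63472)·e^(−0.0579548·22.24) = 2.63472 + (-2.63472)·0.275570 = 1.90867 mg/L.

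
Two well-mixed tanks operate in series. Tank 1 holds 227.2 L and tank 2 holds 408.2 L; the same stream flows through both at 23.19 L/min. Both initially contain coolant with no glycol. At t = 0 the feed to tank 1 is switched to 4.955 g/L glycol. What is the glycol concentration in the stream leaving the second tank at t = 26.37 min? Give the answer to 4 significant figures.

Time constants: τᵢ = Vᵢ/Q for each well-mixed tank.
τ₁ = 227.2/23.19 = 9.79733 min; τ₂ = 408.2/23.19 = 17.6024 min.
Tank 1: C₁ = C_in(1 − e^(−t/τ₁)). Tank 2 (τ₁ ≠ τ₂): C₂ = C_in[1 − (τ₁ e^(−t/τ₁) − τ₂ e^(−t/τ₂))/(τ₁ − τ₂)].
At t = 26.37: e^(−t/τ₁) = 0.0677758, e^(−t/τ₂) = 0.223557.
C₂ = 4.955·[1 − (9.79733·0.0677758 − 17.6024·0.223557)/(-7.80509)] = 4.955·0.580899 = 2.87836 g/L.

2.878 g/L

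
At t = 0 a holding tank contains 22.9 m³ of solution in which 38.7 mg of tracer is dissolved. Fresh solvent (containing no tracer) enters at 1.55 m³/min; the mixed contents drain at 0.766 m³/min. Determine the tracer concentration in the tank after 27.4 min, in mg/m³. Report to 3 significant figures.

Total volume: dV/dt = Q_in − Q_out = 0.78400 m³/min, so V(t) = 22.9 + 0.78400 t and V(27.4) = 44.382 m³.
Species balance (pure solvent in): dm/dt = −Q_out · m/V(t).
dm/m = −Q_out dt/(V₀ + 0.78400 t); integrating gives ln(m/m₀) = −(Q_out/(Q_in−Q_out)) ln(V/V₀).
m = m₀ (V₀/V)^(Q_out/(Q_in−Q_out)) = 38.7 × (22.9/44.382)^(0.97704) = 20.274 mg.
C = m/V = 20.274/44.382 = 0.45681 mg/m³.

0.457 mg/m³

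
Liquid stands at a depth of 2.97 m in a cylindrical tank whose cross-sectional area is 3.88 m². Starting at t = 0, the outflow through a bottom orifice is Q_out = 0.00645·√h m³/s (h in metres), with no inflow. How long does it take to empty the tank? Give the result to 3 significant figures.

Mass balance (ρ constant): A dh/dt = −0.00645 √h.
This is separable: 2 d(√h)/dt = −0.00645/A, so √h = √h₀ − (0.00645/(2A)) t.
Set h = 0: 2√h₀ = (0.00645/A) t_empty ⇒ t_empty = 2A√h₀/0.00645.
t_empty = 2·3.88·√2.97/0.00645 = 7.7600·1.7234/0.00645 = 2073.4 s.

2070 s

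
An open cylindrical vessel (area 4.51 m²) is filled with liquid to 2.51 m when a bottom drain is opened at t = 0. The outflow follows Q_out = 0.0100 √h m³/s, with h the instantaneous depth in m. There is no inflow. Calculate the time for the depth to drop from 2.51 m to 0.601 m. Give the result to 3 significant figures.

With no inflow, A dh/dt = −0.0100 √h.
Separate and integrate: 2(√h − √h₀) = −(0.0100/A) t.
t = 2A(√h₀ − √h)/0.0100 = 2·4.51·(√2.51 − √0.601)/0.0100
  = 9.0200 × (1.5843 − 0.77524) / 0.0100 = 729.77 s.

730 s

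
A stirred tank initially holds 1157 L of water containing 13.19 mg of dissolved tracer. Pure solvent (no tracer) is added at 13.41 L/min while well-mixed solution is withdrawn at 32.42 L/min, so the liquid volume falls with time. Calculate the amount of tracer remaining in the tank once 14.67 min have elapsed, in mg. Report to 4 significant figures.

8.241 mg

Let m(t) be the amount of tracer. Volume: V(t) = V₀ + (Q_in − Q_out) t = 1157 − 19.0100 t; V(14.67) = 878.123 L.
Solute balance: dm/dt = 0 − Q_out C = −Q_out m/V(t).
dm/m = −Q_out dt/(V₀ − 19.0100 t); integrating gives ln(m/m₀) = −(Q_out/(Q_in−Q_out)) ln(V/V₀).
m = m₀ (V₀/V)^(Q_out/(Q_in−Q_out)) = 13.19 × (1157/878.123)^(-1.70542) = 8.24088 mg.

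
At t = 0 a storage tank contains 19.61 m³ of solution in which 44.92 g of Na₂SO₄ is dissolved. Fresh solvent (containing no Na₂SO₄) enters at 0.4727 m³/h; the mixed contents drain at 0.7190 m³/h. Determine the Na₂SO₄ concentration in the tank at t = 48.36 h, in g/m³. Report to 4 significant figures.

Let m(t) be the amount of Na₂SO₄. Volume: V(t) = V₀ + (Q_in − Q_out) t = 19.61 − 0.246300 t; V(48.36) = 7.69893 m³.
Solute balance: dm/dt = 0 − Q_out C = −Q_out m/V(t).
Separate: dm/m = −Q_out dt/V(t) ⇒ ln(m/m₀) = −(Q_out/(Q_in−Q_out)) ln(V/V₀).
m = m₀ (V₀/V)^(Q_out/(Q_in−Q_out)) = 44.92 × (19.61/7.69893)^(-2.91920) = 2.93160 g.
C = m/V = 2.93160/7.69893 = 0.380781 g/m³.

0.3808 g/m³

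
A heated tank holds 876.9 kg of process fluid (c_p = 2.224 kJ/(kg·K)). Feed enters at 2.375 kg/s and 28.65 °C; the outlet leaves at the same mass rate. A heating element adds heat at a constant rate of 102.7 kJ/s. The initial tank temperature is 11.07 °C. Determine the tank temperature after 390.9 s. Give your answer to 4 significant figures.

35.25 °C

M c_p dT/dt = ṁ c_p (T_in − T) + Q̇.
Rearrange: dT/dt = (T_ss − T)/τ with τ = M/ṁ = 369.221 s and T_ss = T_in + Q̇/(ṁ c_p) = 48.0934 °C.
T approaches T_ss exponentially: T(t) = T_ss + (T₀ − T_ss) e^(−t/τ).
T(390.9) = 48.0934 + (-37.0234)·e^(−390.9/369.221) = 48.0934 + (-37.0234)·0.346901 = 35.2499 °C.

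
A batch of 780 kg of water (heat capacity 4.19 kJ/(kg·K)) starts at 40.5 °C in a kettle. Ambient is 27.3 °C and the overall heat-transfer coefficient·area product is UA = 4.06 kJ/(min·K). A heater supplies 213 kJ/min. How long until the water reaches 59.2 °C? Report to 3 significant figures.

First-law balance (no shaft work): M c_p dT/dt = −UA(T − T_amb) + Q̇.
τ = M c_p/UA = 804.98 min; T_ss = T_amb + Q̇/UA = 27.3 + 213/4.06 = 79.763 °C.
T(t) = T_ss + (T₀ − T_ss)e^(−t/τ); set T = 59.2:
t = −τ ln[(T − T_ss)/(T₀ − T_ss)] = −804.98 · ln(0.52373) = 520.65 min.

521 min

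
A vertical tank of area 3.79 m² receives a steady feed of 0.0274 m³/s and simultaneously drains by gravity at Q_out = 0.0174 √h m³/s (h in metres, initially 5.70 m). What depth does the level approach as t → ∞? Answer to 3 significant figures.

2.48 m

A dh/dt = Q_in − 0.0174 √h. Steady state requires inflow = outflow:
Q_in = 0.0174 √h_ss ⇒ √h_ss = 0.0274/0.0174 = 1.5747.
h_ss = 1.5747² = 2.4797 m. (Since h₀ = 5.70 m > h_ss, the level will fall toward this value.)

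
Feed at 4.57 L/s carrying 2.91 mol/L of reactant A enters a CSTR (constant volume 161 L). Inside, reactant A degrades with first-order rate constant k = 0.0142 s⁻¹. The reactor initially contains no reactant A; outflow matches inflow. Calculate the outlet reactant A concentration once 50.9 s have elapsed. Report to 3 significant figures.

1.72 mol/L

Species balance: V dC/dt = Q C_in − Q C − k V C.
dC/dt = (Q/V) C_in − (Q/V + k) C; effective rate a = Q/V + k = 0.028385 + 0.0142 = 0.042585 s⁻¹.
C_ss = Q C_in/(Q + kV) = 1.9397 mol/L; C(t) = C_ss + (C₀ − C_ss) e^(−a t).
C(50.9) = 1.9397 + (-1.9397)·e^(−0.042585·50.9) = 1.9397 + (-1.9397)·0.11445 = 1.7177 mol/L.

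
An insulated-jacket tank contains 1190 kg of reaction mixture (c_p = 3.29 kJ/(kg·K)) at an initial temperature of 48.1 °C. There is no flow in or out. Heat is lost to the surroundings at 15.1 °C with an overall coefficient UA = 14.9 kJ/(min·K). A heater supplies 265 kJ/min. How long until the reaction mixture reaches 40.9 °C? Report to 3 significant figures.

168 min

Unsteady energy balance on the tank contents: M c_p dT/dt = −UA(T − T_amb) + Q̇.
τ = M c_p/UA = 262.76 min; T_ss = T_amb + Q̇/UA = 15.1 + 265/14.9 = 32.885 °C.
T(t) = T_ss + (T₀ − T_ss)e^(−t/τ); set T = 40.9:
t = −τ ln[(T − T_ss)/(T₀ − T_ss)] = −262.76 · ln(0.52678) = 168.42 min.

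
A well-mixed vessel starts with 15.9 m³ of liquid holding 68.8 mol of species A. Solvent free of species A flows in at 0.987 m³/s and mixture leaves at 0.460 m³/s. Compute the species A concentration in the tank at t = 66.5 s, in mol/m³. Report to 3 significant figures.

Total volume: dV/dt = Q_in − Q_out = 0.52700 m³/s, so V(t) = 15.9 + 0.52700 t and V(66.5) = 50.945 m³.
No species A enters, so dm/dt = −Q_out · (m/V).
Separate: dm/m = −Q_out dt/V(t) ⇒ ln(m/m₀) = −(Q_out/(Q_in−Q_out)) ln(V/V₀).
m = m₀ (V₀/V)^(Q_out/(Q_in−Q_out)) = 68.8 × (15.9/50.945)^(0.87287) = 24.898 mol.
C = m/V = 24.898/50.945 = 0.48873 mol/m³.

0.489 mol/m³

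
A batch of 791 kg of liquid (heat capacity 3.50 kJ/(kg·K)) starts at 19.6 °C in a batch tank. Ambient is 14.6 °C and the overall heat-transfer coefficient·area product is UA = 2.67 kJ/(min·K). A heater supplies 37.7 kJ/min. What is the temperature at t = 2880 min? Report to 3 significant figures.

Lumped-capacitance energy balance: M c_p dT/dt = UA(T_amb − T) + Q̇.
dT/dt = (T_ss − T)/τ with T_ss = T_amb + Q̇/UA = 14.6 + 37.7/2.67 = 28.720 °C, τ = M c_p/UA = 791·3.50/2.67 = 1036.9 min.
Solution: T(t) = T_ss + (T₀ − T_ss) e^(−t/τ).
T(2880) = 28.720 + (-9.1199)·0.062192 = 28.153 °C.

28.2 °C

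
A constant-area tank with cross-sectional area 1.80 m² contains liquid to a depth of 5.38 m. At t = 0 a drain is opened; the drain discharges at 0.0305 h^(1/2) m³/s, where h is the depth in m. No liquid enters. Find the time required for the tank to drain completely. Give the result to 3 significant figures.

274 s

With no inflow, A dh/dt = −0.0305 √h.
Separate and integrate: 2(√h − √h₀) = −(0.0305/A) t.
Tank is empty when √h = 0: t_empty = 2A√h₀/0.0305.
t_empty = 2·1.80·√5.38/0.0305 = 3.6000·2.3195/0.0305 = 273.78 s.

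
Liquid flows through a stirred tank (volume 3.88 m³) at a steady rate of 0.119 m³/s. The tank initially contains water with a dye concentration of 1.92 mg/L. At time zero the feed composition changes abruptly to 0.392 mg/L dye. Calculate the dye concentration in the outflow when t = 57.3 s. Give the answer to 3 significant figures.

Transient balance on the dissolved component: V dC/dt = Q(C_in − C).
Rewrite as dC/dt + C/τ = C_in/τ, τ = V/Q = 32.605 s.
Integrating: C(t) = C_in + (C₀ − C_in) e^(−t/τ).
C(57.3) = 0.392 + (1.92 − 0.392)·e^(−57.3/32.605) = 0.392 + (1.5280)·0.17249 = 0.65557 mg/L.

0.656 mg/L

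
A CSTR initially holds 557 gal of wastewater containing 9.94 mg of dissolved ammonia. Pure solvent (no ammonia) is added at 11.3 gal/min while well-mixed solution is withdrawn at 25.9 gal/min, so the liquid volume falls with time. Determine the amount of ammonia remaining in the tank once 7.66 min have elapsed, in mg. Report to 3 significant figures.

6.68 mg

Let m(t) be the amount of ammonia. Volume: V(t) = V₀ + (Q_in − Q_out) t = 557 − 14.600 t; V(7.66) = 445.16 gal.
No ammonia enters, so dm/dt = −Q_out · (m/V).
Separate: dm/m = −Q_out dt/V(t) ⇒ ln(m/m₀) = −(Q_out/(Q_in−Q_out)) ln(V/V₀).
m = m₀ (V₀/V)^(Q_out/(Q_in−Q_out)) = 9.94 × (557/445.16)^(-1.7740) = 6.6791 mg.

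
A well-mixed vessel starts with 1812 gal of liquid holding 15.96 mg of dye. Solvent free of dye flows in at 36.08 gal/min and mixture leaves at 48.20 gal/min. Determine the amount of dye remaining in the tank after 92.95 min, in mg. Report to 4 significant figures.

0.3342 mg

Let m(t) be the amount of dye. Volume: V(t) = V₀ + (Q_in − Q_out) t = 1812 − 12.1200 t; V(92.95) = 685.446 gal.
Solute balance: dm/dt = 0 − Q_out C = −Q_out m/V(t).
Separate: dm/m = −Q_out dt/V(t) ⇒ ln(m/m₀) = −(Q_out/(Q_in−Q_out)) ln(V/V₀).
m = m₀ (V₀/V)^(Q_out/(Q_in−Q_out)) = 15.96 × (1812/685.446)^(-3.97690) = 0.334231 mg.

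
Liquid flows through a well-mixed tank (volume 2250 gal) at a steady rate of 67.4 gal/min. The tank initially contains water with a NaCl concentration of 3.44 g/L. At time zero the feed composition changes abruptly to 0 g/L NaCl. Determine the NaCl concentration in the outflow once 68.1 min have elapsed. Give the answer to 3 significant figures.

Species balance on the tank: V dC/dt = Q(C_in − C).
So dC/dt = (C_in − C)/τ with τ = V/Q = 2250/67.4 = 33.383 min.
This is linear first-order; C(t) = C_in + (C₀ − C_in) e^(−t/τ).
C(68.1) = 0 + (3.44 − 0)·e^(−68.1/33.383) = 0 + (3.4400)·0.13003 = 0.44731 g/L.

0.447 g/L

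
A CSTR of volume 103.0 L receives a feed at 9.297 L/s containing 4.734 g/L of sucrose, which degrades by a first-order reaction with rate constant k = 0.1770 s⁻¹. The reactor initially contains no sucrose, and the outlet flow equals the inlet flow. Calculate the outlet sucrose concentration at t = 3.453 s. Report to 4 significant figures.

Species balance: V dC/dt = Q C_in − Q C − k V C.
dC/dt = (Q/V) C_in − (Q/V + k) C; effective rate a = Q/V + k = 0.0902621 + 0.1770 = 0.267262 s⁻¹.
C_ss = Q C_in/(Q + kV) = 1.59881 g/L; C(t) = C_ss + (C₀ − C_ss) e^(−a t).
C(3.453) = 1.59881 + (-1.59881)·e^(−0.267262·3.453) = 1.59881 + (-1.59881)·0.397382 = 0.963470 g/L.

0.9635 g/L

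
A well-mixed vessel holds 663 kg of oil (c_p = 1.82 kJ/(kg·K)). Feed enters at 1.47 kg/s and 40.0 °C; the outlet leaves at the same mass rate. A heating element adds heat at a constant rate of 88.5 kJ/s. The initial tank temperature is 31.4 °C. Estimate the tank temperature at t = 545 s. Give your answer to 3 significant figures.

Unsteady energy balance on the tank contents: M c_p dT/dt = ṁ c_p (T_in − T) + 88.5.
Rearrange: dT/dt = (T_ss − T)/τ with τ = M/ṁ = 451.02 s and T_ss = T_in + Q̇/(ṁ c_p) = 73.079 °C.
Solution: T(t) = T_ss + (T₀ − T_ss) e^(−t/τ).
T(545) = 73.079 + (-41.679)·e^(−545/451.02) = 73.079 + (-41.679)·0.29868 = 60.630 °C.

60.6 °C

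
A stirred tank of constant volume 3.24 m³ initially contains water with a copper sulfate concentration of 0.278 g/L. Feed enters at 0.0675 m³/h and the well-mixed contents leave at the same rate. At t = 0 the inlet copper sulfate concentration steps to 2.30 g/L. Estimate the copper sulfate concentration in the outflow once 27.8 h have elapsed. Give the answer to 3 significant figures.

Accumulation = in − out for the solute gives V dC/dt = Q(C_in − C).
Time constant τ = V/Q = 3.24/0.0675 = 48.000 h.
C approaches C_in exponentially: C(t) = C_in + (C₀ − C_in) e^(−t/τ).
C(27.8) = 2.30 + (0.278 − 2.30)·e^(−27.8/48.000) = 2.30 + (-2.0220)·0.56037 = 1.1669 g/L.

1.17 g/L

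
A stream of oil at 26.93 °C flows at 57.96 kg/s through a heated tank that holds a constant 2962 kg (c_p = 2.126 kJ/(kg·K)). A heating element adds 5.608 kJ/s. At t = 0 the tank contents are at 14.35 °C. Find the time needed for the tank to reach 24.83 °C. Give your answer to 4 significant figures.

90.57 s

M c_p dT/dt = ṁ c_p (T_in − T) + Q̇.
τ = M/ṁ = 51.1042 s; T_ss = T_in + Q̇/(ṁ c_p) = 26.9755 °C.
T(t) = T_ss + (T₀ − T_ss) e^(−t/τ). Set T = 24.83:
e^(−t/τ) = (24.83 − 26.9755)/(14.35 − 26.9755) = 0.169935
t = −51.1042 · ln(0.169935) = 90.5741 s.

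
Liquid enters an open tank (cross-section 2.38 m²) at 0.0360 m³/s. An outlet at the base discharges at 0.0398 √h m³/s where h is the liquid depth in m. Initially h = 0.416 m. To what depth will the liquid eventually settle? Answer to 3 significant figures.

Level balance: A dh/dt = 0.0360 − 0.0398 √h. Setting dh/dt = 0:
Q_in = 0.0398 √h_ss ⇒ √h_ss = 0.0360/0.0398 = 0.90452.
h_ss = 0.90452² = 0.81816 m. (Since h₀ = 0.416 m < h_ss, the level will rise toward this value.)

0.818 m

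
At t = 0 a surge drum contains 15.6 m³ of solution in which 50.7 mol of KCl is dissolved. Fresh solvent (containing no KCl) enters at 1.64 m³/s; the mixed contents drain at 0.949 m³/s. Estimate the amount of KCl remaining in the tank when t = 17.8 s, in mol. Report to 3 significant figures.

22.8 mol

Let m(t) be the amount of KCl. Volume: V(t) = V₀ + (Q_in − Q_out) t = 15.6 + 0.69100 t; V(17.8) = 27.900 m³.
Species balance (pure solvent in): dm/dt = −Q_out · m/V(t).
Separate: dm/m = −Q_out dt/V(t) ⇒ ln(m/m₀) = −(Q_out/(Q_in−Q_out)) ln(V/V₀).
m = m₀ (V₀/V)^(Q_out/(Q_in−Q_out)) = 50.7 × (15.6/27.900)^(1.3734) = 22.817 mol.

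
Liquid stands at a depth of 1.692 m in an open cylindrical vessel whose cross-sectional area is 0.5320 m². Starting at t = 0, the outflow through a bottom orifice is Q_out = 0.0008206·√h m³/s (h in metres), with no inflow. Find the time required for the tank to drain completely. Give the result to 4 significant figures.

1687 s

With no inflow, A dh/dt = −0.0008206 √h.
This is separable: 2 d(√h)/dt = −0.0008206/A, so √h = √h₀ − (0.0008206/(2A)) t.
Tank is empty when √h = 0: t_empty = 2A√h₀/0.0008206.
t_empty = 2·0.5320·√1.692/0.0008206 = 1.06400·1.30077/0.0008206 = 1686.59 s.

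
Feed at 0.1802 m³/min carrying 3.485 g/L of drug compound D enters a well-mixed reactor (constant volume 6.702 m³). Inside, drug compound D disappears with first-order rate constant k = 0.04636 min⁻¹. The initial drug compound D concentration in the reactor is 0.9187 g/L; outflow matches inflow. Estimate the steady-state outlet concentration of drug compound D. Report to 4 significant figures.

V dC/dt = Q(C_in − C) − k V C.
Steady state (dC/dt = 0): C_ss = Q C_in/(Q + kV) = C_in/(1 + kV/Q).
C_ss = 0.1802·3.485/(0.1802 + 0.04636·6.702) = 0.627997/0.490905 = 1.27926 g/L.

1.279 g/L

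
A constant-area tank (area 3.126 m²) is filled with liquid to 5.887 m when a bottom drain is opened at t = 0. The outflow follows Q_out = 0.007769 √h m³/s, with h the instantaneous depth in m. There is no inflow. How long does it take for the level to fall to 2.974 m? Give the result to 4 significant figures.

A dh/dt = −Q_out = −0.007769 √h.
This is separable: 2 d(√h)/dt = −0.007769/A, so √h = √h₀ − (0.007769/(2A)) t.
t = 2A(√h₀ − √h)/0.007769 = 2·3.126·(√5.887 − √2.974)/0.007769
  = 6.25200 × (2.42631 − 1.72453) / 0.007769 = 564.752 s.

564.8 s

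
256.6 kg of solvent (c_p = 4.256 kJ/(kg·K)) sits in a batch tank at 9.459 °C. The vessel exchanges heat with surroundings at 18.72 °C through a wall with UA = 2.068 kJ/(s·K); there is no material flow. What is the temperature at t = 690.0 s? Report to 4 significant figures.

16.21 °C

M c_p dT/dt = −UA(T − T_amb).
dT/dt = (T_ss − T)/τ with T_ss = T_amb = 18.7200 °C, τ = M c_p/UA = 256.6·4.256/2.068 = 528.090 s.
Solution: T(t) = T_ss + (T₀ − T_ss) e^(−t/τ).
T(690.0) = 18.7200 + (-9.26100)·0.270740 = 16.2127 °C.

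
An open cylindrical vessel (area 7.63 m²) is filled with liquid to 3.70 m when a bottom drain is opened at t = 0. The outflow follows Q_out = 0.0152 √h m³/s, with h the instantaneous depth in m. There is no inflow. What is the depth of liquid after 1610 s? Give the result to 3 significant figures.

0.102 m

Accumulation of liquid (constant cross-section A): A dh/dt = −0.0152 √h.
∫ h^(−1/2) dh = −(0.0152/A) ∫ dt, giving 2√h = 2√h₀ − (0.0152/A) t.
√h = √3.70 − 0.0152·1610/(2·7.63) = 1.9235 − 1.6037 = 0.31987.
h = 0.31987² = 0.10232 m.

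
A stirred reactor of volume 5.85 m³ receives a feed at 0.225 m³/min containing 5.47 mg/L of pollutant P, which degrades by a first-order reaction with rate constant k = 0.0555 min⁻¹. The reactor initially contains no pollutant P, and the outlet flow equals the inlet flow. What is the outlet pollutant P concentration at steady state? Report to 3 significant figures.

2.24 mg/L

Species balance: V dC/dt = Q C_in − Q C − k V C.
Steady state (dC/dt = 0): C_ss = Q C_in/(Q + kV) = C_in/(1 + kV/Q).
C_ss = 0.225·5.47/(0.225 + 0.0555·5.85) = 1.2308/0.54968 = 2.2391 mg/L.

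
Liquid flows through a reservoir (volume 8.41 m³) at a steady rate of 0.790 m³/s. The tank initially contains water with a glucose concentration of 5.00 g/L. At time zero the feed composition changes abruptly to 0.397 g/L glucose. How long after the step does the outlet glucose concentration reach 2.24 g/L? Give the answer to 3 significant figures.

9.74 s

Species balance: V dC/dt = Q(C_in − C) ⇒ τ = V/Q = 10.646 s.
C(t) = C_in + (C₀ − C_in) e^(−t/τ). Set C = 2.24 and solve for t:
e^(−t/τ) = (C − C_in)/(C₀ − C_in) = (2.24 − 0.397)/(5.00 − 0.397) = 0.40039
t = −τ ln(…) = 10.646 × 0.91531 = 9.7440 s.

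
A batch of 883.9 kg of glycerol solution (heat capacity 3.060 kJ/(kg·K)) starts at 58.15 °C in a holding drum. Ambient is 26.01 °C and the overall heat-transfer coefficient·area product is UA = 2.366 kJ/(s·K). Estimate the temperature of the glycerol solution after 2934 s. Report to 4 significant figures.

M c_p dT/dt = −UA(T − T_amb).
dT/dt = (T_ss − T)/τ with T_ss = T_amb = 26.0100 °C, τ = M c_p/UA = 883.9·3.060/2.366 = 1143.17 s.
This is linear first-order; T(t) = T_ss + (T₀ − T_ss) e^(−t/τ).
T(2934) = 26.0100 + (32.1400)·0.0767998 = 28.4783 °C.

28.48 °C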